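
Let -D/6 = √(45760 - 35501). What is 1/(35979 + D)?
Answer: 11993/431373039 + 2*√10259/431373039 ≈ 2.8272e-5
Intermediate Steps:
D = -6*√10259 (D = -6*√(45760 - 35501) = -6*√10259 ≈ -607.72)
1/(35979 + D) = 1/(35979 - 6*√10259)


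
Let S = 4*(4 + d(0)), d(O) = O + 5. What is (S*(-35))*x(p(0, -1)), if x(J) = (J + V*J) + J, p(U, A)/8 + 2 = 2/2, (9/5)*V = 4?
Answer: 42560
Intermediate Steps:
V = 20/9 (V = (5/9)*4 = 20/9 ≈ 2.2222)
d(O) = 5 + O
p(U, A) = -8 (p(U, A) = -16 + 8*(2/2) = -16 + 8*(2*(1/2)) = -16 + 8*1 = -16 + 8 = -8)
S = 36 (S = 4*(4 + (5 + 0)) = 4*(4 + 5) = 4*9 = 36)
x(J) = 38*J/9 (x(J) = (J + 20*J/9) + J = 29*J/9 + J = 38*J/9)
(S*(-35))*x(p(0, -1)) = (36*(-35))*((38/9)*(-8)) = -1260*(-304/9) = 42560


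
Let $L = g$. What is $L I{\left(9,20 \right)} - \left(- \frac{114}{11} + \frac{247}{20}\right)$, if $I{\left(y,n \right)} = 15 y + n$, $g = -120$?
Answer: $- \frac{4092437}{220} \approx -18602.0$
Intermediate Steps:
$L = -120$
$I{\left(y,n \right)} = n + 15 y$
$L I{\left(9,20 \right)} - \left(- \frac{114}{11} + \frac{247}{20}\right) = - 120 \left(20 + 15 \cdot 9\right) - \left(- \frac{114}{11} + \frac{247}{20}\right) = - 120 \left(20 + 135\right) - \frac{437}{220} = \left(-120\right) 155 + \left(\frac{114}{11} - \frac{247}{20}\right) = -18600 - \frac{437}{220} = - \frac{4092437}{220}$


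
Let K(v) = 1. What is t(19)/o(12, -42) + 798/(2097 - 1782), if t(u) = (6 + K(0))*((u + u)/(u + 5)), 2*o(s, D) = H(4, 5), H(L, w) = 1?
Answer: 247/10 ≈ 24.700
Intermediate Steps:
o(s, D) = ½ (o(s, D) = (½)*1 = ½)
t(u) = 14*u/(5 + u) (t(u) = (6 + 1)*((u + u)/(u + 5)) = 7*((2*u)/(5 + u)) = 7*(2*u/(5 + u)) = 14*u/(5 + u))
t(19)/o(12, -42) + 798/(2097 - 1782) = (14*19/(5 + 19))/(½) + 798/(2097 - 1782) = (14*19/24)*2 + 798/315 = (14*19*(1/24))*2 + 798*(1/315) = (133/12)*2 + 38/15 = 133/6 + 38/15 = 247/10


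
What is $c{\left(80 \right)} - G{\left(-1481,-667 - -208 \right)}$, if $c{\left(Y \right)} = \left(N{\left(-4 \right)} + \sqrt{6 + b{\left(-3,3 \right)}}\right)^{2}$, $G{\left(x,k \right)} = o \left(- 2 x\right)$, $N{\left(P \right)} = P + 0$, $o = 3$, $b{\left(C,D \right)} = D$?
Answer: $-8885$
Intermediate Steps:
$N{\left(P \right)} = P$
$G{\left(x,k \right)} = - 6 x$ ($G{\left(x,k \right)} = 3 \left(- 2 x\right) = - 6 x$)
$c{\left(Y \right)} = 1$ ($c{\left(Y \right)} = \left(-4 + \sqrt{6 + 3}\right)^{2} = \left(-4 + \sqrt{9}\right)^{2} = \left(-4 + 3\right)^{2} = \left(-1\right)^{2} = 1$)
$c{\left(80 \right)} - G{\left(-1481,-667 - -208 \right)} = 1 - \left(-6\right) \left(-1481\right) = 1 - 8886 = -8885$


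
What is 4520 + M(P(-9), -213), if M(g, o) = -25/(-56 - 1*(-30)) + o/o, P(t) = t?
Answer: 117571/26 ≈ 4522.0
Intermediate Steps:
M(g, o) = 51/26 (M(g, o) = -25/(-56 + 30) + 1 = -25/(-26) + 1 = -25*(-1/26) + 1 = 25/26 + 1 = 51/26)
4520 + M(P(-9), -213) = 4520 + 51/26 = 117571/26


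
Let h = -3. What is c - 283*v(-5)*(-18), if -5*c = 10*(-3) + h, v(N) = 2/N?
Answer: -2031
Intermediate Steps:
c = 33/5 (c = -(10*(-3) - 3)/5 = -(-30 - 3)/5 = -1/5*(-33) = 33/5 ≈ 6.6000)
c - 283*v(-5)*(-18) = 33/5 - 283*2/(-5)*(-18) = 33/5 - 283*2*(-1/5)*(-18) = 33/5 - (-566)*(-18)/5 = 33/5 - 283*36/5 = 33/5 - 10188/5 = -2031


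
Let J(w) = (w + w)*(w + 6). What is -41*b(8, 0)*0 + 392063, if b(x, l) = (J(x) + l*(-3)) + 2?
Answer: 392063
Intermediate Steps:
J(w) = 2*w*(6 + w) (J(w) = (2*w)*(6 + w) = 2*w*(6 + w))
b(x, l) = 2 - 3*l + 2*x*(6 + x) (b(x, l) = (2*x*(6 + x) + l*(-3)) + 2 = (2*x*(6 + x) - 3*l) + 2 = (-3*l + 2*x*(6 + x)) + 2 = 2 - 3*l + 2*x*(6 + x))
-41*b(8, 0)*0 + 392063 = -41*(2 - 3*0 + 2*8*(6 + 8))*0 + 392063 = -41*(2 + 0 + 2*8*14)*0 + 392063 = -41*(2 + 0 + 224)*0 + 392063 = -41*226*0 + 392063 = -9266*0 + 392063 = 0 + 392063 = 392063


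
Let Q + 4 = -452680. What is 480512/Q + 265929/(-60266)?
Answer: -37335084907/6820363486 ≈ -5.4741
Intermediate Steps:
Q = -452684 (Q = -4 - 452680 = -452684)
480512/Q + 265929/(-60266) = 480512/(-452684) + 265929/(-60266) = 480512*(-1/452684) + 265929*(-1/60266) = -120128/113171 - 265929/60266 = -37335084907/6820363486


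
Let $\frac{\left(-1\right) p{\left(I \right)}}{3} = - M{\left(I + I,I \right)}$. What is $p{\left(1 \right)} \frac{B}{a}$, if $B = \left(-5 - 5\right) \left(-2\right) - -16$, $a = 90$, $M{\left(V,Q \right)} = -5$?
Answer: $-6$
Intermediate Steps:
$B = 36$ ($B = \left(-10\right) \left(-2\right) + 16 = 20 + 16 = 36$)
$p{\left(I \right)} = -15$ ($p{\left(I \right)} = - 3 \left(\left(-1\right) \left(-5\right)\right) = \left(-3\right) 5 = -15$)
$p{\left(1 \right)} \frac{B}{a} = - 15 \cdot \frac{36}{90} = - 15 \cdot 36 \cdot \frac{1}{90} = \left(-15\right) \frac{2}{5} = -6$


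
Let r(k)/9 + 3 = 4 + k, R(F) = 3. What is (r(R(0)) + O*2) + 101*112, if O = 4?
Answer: 11356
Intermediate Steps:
r(k) = 9 + 9*k (r(k) = -27 + 9*(4 + k) = -27 + (36 + 9*k) = 9 + 9*k)
(r(R(0)) + O*2) + 101*112 = ((9 + 9*3) + 4*2) + 101*112 = ((9 + 27) + 8) + 11312 = (36 + 8) + 11312 = 44 + 11312 = 11356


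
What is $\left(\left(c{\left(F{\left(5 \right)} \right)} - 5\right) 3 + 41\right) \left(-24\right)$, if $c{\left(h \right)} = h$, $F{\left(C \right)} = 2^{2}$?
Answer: $-912$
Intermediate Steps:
$F{\left(C \right)} = 4$
$\left(\left(c{\left(F{\left(5 \right)} \right)} - 5\right) 3 + 41\right) \left(-24\right) = \left(\left(4 - 5\right) 3 + 41\right) \left(-24\right) = \left(\left(-1\right) 3 + 41\right) \left(-24\right) = \left(-3 + 41\right) \left(-24\right) = 38 \left(-24\right) = -912$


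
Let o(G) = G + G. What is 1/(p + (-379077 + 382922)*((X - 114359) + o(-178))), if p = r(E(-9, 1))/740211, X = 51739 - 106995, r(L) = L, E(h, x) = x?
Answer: -740211/483756382922444 ≈ -1.5301e-9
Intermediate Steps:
o(G) = 2*G
X = -55256
p = 1/740211 ≈ 1.3510e-6
1/(p + (-379077 + 382922)*((X - 114359) + o(-178))) = 1/(1/740211 + (-379077 + 382922)*((-55256 - 114359) + 2*(-178))) = 1/(1/740211 + 3845*(-169615 - 356)) = 1/(1/740211 + 3845*(-169971)) = 1/(1/740211 - 653538495) = 1/(-483756382922444/740211) = -740211/483756382922444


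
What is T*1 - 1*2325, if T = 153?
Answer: -2172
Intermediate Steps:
T*1 - 1*2325 = 153*1 - 1*2325 = 153 - 2325 = -2172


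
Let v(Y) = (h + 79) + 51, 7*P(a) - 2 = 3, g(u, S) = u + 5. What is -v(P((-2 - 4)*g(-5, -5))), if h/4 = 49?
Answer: -326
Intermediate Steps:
h = 196 (h = 4*49 = 196)
g(u, S) = 5 + u
P(a) = 5/7 (P(a) = 2/7 + (⅐)*3 = 2/7 + 3/7 = 5/7)
v(Y) = 326 (v(Y) = (196 + 79) + 51 = 275 + 51 = 326)
-v(P((-2 - 4)*g(-5, -5))) = -1*326 = -326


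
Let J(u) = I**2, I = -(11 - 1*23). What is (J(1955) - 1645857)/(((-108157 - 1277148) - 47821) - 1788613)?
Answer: 182857/357971 ≈ 0.51081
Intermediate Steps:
I = 12 (I = -(11 - 23) = -1*(-12) = 12)
J(u) = 144 (J(u) = 12**2 = 144)
(J(1955) - 1645857)/(((-108157 - 1277148) - 47821) - 1788613) = (144 - 1645857)/(((-108157 - 1277148) - 47821) - 1788613) = -1645713/((-1385305 - 47821) - 1788613) = -1645713/(-1433126 - 1788613) = -1645713/(-3221739) = -1645713*(-1/3221739) = 182857/357971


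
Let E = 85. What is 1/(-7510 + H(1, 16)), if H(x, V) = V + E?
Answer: -1/7409 ≈ -0.00013497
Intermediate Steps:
H(x, V) = 85 + V (H(x, V) = V + 85 = 85 + V)
1/(-7510 + H(1, 16)) = 1/(-7510 + (85 + 16)) = 1/(-7510 + 101) = 1/(-7409) = -1/7409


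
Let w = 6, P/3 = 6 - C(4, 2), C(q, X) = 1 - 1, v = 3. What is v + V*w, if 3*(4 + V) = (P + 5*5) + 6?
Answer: 77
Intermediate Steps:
C(q, X) = 0
P = 18 (P = 3*(6 - 1*0) = 3*(6 + 0) = 3*6 = 18)
V = 37/3 (V = -4 + ((18 + 5*5) + 6)/3 = -4 + ((18 + 25) + 6)/3 = -4 + (43 + 6)/3 = -4 + (⅓)*49 = -4 + 49/3 = 37/3 ≈ 12.333)
v + V*w = 3 + (37/3)*6 = 3 + 74 = 77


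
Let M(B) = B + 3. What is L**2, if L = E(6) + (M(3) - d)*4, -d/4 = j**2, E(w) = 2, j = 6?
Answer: 362404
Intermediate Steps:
d = -144 (d = -4*6**2 = -4*36 = -144)
M(B) = 3 + B
L = 602 (L = 2 + ((3 + 3) - 1*(-144))*4 = 2 + (6 + 144)*4 = 2 + 150*4 = 2 + 600 = 602)
L**2 = 602**2 = 362404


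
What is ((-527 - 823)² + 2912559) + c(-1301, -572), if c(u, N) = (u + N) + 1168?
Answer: 4734354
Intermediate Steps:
c(u, N) = 1168 + N + u (c(u, N) = (N + u) + 1168 = 1168 + N + u)
((-527 - 823)² + 2912559) + c(-1301, -572) = ((-527 - 823)² + 2912559) + (1168 - 572 - 1301) = ((-1350)² + 2912559) - 705 = (1822500 + 2912559) - 705 = 4735059 - 705 = 4734354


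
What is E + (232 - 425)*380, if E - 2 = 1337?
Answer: -72001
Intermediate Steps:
E = 1339 (E = 2 + 1337 = 1339)
E + (232 - 425)*380 = 1339 + (232 - 425)*380 = 1339 - 193*380 = 1339 - 73340 = -72001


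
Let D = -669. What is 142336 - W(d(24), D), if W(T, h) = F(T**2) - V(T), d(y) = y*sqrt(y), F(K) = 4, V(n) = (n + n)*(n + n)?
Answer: 197628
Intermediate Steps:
V(n) = 4*n**2 (V(n) = (2*n)*(2*n) = 4*n**2)
d(y) = y**(3/2)
W(T, h) = 4 - 4*T**2
142336 - W(d(24), D) = 142336 - (4 - 4*(24**(3/2))**2) = 142336 - (4 - 4*(48*sqrt(6))**2) = 142336 - (4 - 4*13824) = 142336 - (4 - 55296) = 142336 - 1*(-55292) = 142336 + 55292 = 197628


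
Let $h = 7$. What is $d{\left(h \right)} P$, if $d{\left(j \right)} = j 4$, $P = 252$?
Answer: $7056$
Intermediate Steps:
$d{\left(j \right)} = 4 j$
$d{\left(h \right)} P = 4 \cdot 7 \cdot 252 = 28 \cdot 252 = 7056$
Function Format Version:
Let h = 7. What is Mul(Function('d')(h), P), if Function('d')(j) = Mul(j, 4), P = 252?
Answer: 7056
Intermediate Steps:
Function('d')(j) = Mul(4, j)
Mul(Function('d')(h), P) = Mul(Mul(4, 7), 252) = Mul(28, 252) = 7056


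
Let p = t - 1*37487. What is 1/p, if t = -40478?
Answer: -1/77965 ≈ -1.2826e-5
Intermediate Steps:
p = -77965 (p = -40478 - 1*37487 = -40478 - 37487 = -77965)
1/p = 1/(-77965) = -1/77965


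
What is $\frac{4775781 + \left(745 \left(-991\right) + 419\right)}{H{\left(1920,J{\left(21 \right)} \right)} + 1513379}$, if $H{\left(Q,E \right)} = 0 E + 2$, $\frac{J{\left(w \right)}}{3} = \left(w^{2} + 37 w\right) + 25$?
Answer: $\frac{4037905}{1513381} \approx 2.6681$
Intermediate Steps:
$J{\left(w \right)} = 75 + 3 w^{2} + 111 w$ ($J{\left(w \right)} = 3 \left(\left(w^{2} + 37 w\right) + 25\right) = 3 \left(25 + w^{2} + 37 w\right) = 75 + 3 w^{2} + 111 w$)
$H{\left(Q,E \right)} = 2$ ($H{\left(Q,E \right)} = 0 + 2 = 2$)
$\frac{4775781 + \left(745 \left(-991\right) + 419\right)}{H{\left(1920,J{\left(21 \right)} \right)} + 1513379} = \frac{4775781 + \left(745 \left(-991\right) + 419\right)}{2 + 1513379} = \frac{4775781 + \left(-738295 + 419\right)}{1513381} = \left(4775781 - 737876\right) \frac{1}{1513381} = 4037905 \cdot \frac{1}{1513381} = \frac{4037905}{1513381}$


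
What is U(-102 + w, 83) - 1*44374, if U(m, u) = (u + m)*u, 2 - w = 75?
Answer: -52010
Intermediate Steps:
w = -73 (w = 2 - 1*75 = 2 - 75 = -73)
U(m, u) = u*(m + u) (U(m, u) = (m + u)*u = u*(m + u))
U(-102 + w, 83) - 1*44374 = 83*((-102 - 73) + 83) - 1*44374 = 83*(-175 + 83) - 44374 = 83*(-92) - 44374 = -7636 - 44374 = -52010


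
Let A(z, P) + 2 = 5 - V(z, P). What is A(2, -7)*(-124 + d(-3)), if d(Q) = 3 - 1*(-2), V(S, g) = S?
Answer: -119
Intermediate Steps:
A(z, P) = 3 - z (A(z, P) = -2 + (5 - z) = 3 - z)
d(Q) = 5 (d(Q) = 3 + 2 = 5)
A(2, -7)*(-124 + d(-3)) = (3 - 1*2)*(-124 + 5) = (3 - 2)*(-119) = 1*(-119) = -119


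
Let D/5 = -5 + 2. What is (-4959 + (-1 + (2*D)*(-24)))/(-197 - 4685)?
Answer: 2120/2441 ≈ 0.86850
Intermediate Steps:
D = -15 (D = 5*(-5 + 2) = 5*(-3) = -15)
(-4959 + (-1 + (2*D)*(-24)))/(-197 - 4685) = (-4959 + (-1 + (2*(-15))*(-24)))/(-197 - 4685) = (-4959 + (-1 - 30*(-24)))/(-4882) = (-4959 + (-1 + 720))*(-1/4882) = (-4959 + 719)*(-1/4882) = -4240*(-1/4882) = 2120/2441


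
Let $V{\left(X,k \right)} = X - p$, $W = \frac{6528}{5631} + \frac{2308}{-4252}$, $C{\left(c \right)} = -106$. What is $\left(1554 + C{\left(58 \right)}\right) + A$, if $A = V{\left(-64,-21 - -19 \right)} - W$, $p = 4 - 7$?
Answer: $\frac{2766183078}{1995251} \approx 1386.4$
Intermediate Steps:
$W = \frac{1230059}{1995251}$ ($W = 6528 \cdot \frac{1}{5631} + 2308 \left(- \frac{1}{4252}\right) = \frac{2176}{1877} - \frac{577}{1063} = \frac{1230059}{1995251} \approx 0.61649$)
$p = -3$ ($p = 4 - 7 = -3$)
$V{\left(X,k \right)} = 3 + X$ ($V{\left(X,k \right)} = X - -3 = X + 3 = 3 + X$)
$A = - \frac{122940370}{1995251}$ ($A = \left(3 - 64\right) - \frac{1230059}{1995251} = -61 - \frac{1230059}{1995251} = - \frac{122940370}{1995251} \approx -61.617$)
$\left(1554 + C{\left(58 \right)}\right) + A = \left(1554 - 106\right) - \frac{122940370}{1995251} = 1448 - \frac{122940370}{1995251} = \frac{2766183078}{1995251}$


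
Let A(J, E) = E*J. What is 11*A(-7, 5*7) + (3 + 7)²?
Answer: -2595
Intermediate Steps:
11*A(-7, 5*7) + (3 + 7)² = 11*((5*7)*(-7)) + (3 + 7)² = 11*(35*(-7)) + 10² = 11*(-245) + 100 = -2695 + 100 = -2595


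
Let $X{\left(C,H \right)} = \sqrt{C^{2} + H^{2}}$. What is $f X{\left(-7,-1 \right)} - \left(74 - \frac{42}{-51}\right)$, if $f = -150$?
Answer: $- \frac{1272}{17} - 750 \sqrt{2} \approx -1135.5$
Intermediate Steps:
$f X{\left(-7,-1 \right)} - \left(74 - \frac{42}{-51}\right) = - 150 \sqrt{\left(-7\right)^{2} + \left(-1\right)^{2}} - \left(74 - \frac{42}{-51}\right) = - 150 \sqrt{49 + 1} - \left(74 - - \frac{14}{17}\right) = - 150 \sqrt{50} - \frac{1272}{17} = - 150 \cdot 5 \sqrt{2} - \frac{1272}{17} = - 750 \sqrt{2} - \frac{1272}{17} = - \frac{1272}{17} - 750 \sqrt{2}$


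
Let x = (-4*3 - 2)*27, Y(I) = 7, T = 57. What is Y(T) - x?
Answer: 385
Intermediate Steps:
x = -378 (x = (-12 - 2)*27 = -14*27 = -378)
Y(T) - x = 7 - 1*(-378) = 7 + 378 = 385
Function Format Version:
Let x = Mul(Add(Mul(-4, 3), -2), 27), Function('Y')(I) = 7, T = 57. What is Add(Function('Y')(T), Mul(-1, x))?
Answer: 385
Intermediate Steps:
x = -378 (x = Mul(Add(-12, -2), 27) = Mul(-14, 27) = -378)
Add(Function('Y')(T), Mul(-1, x)) = Add(7, Mul(-1, -378)) = Add(7, 378) = 385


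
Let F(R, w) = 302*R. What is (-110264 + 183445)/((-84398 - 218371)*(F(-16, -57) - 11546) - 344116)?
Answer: 73181/4958406566 ≈ 1.4759e-5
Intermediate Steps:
(-110264 + 183445)/((-84398 - 218371)*(F(-16, -57) - 11546) - 344116) = (-110264 + 183445)/((-84398 - 218371)*(302*(-16) - 11546) - 344116) = 73181/(-302769*(-4832 - 11546) - 344116) = 73181/(-302769*(-16378) - 344116) = 73181/(4958750682 - 344116) = 73181/4958406566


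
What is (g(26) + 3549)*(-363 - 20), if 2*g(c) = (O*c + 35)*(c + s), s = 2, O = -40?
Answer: 4029543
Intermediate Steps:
g(c) = (2 + c)*(35 - 40*c)/2 (g(c) = ((-40*c + 35)*(c + 2))/2 = ((35 - 40*c)*(2 + c))/2 = ((2 + c)*(35 - 40*c))/2 = (2 + c)*(35 - 40*c)/2)
(g(26) + 3549)*(-363 - 20) = ((35 - 20*26² - 45/2*26) + 3549)*(-363 - 20) = ((35 - 20*676 - 585) + 3549)*(-383) = ((35 - 13520 - 585) + 3549)*(-383) = (-14070 + 3549)*(-383) = -10521*(-383) = 4029543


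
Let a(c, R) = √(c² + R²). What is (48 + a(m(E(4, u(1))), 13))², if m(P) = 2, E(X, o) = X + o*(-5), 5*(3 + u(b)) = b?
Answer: (48 + √173)² ≈ 3739.7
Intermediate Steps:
u(b) = -3 + b/5
E(X, o) = X - 5*o
a(c, R) = √(R² + c²)
(48 + a(m(E(4, u(1))), 13))² = (48 + √(13² + 2²))² = (48 + √(169 + 4))² = (48 + √173)²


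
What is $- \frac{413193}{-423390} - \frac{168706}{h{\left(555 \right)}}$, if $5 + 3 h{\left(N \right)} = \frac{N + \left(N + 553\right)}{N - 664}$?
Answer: $\frac{58984873819}{2360720} \approx 24986.0$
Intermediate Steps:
$h{\left(N \right)} = - \frac{5}{3} + \frac{553 + 2 N}{3 \left(-664 + N\right)}$ ($h{\left(N \right)} = - \frac{5}{3} + \frac{\left(N + \left(N + 553\right)\right) \frac{1}{N - 664}}{3} = - \frac{5}{3} + \frac{\left(N + \left(553 + N\right)\right) \frac{1}{-664 + N}}{3} = - \frac{5}{3} + \frac{\left(553 + 2 N\right) \frac{1}{-664 + N}}{3} = - \frac{5}{3} + \frac{\frac{1}{-664 + N} \left(553 + 2 N\right)}{3} = - \frac{5}{3} + \frac{553 + 2 N}{3 \left(-664 + N\right)}$)
$- \frac{413193}{-423390} - \frac{168706}{h{\left(555 \right)}} = - \frac{413193}{-423390} - \frac{168706}{\frac{1}{-664 + 555} \left(1291 - 555\right)} = \left(-413193\right) \left(- \frac{1}{423390}\right) - \frac{168706}{\frac{1}{-109} \left(1291 - 555\right)} = \frac{12521}{12830} - \frac{168706}{\left(- \frac{1}{109}\right) 736} = \frac{12521}{12830} - \frac{168706}{- \frac{736}{109}} = \frac{12521}{12830} - - \frac{9194477}{368} = \frac{12521}{12830} + \frac{9194477}{368} = \frac{58984873819}{2360720}$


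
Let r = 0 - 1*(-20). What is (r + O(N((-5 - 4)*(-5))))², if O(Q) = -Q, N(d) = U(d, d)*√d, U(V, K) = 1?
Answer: 445 - 120*√5 ≈ 176.67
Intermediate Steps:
r = 20 (r = 0 + 20 = 20)
N(d) = √d (N(d) = 1*√d = √d)
(r + O(N((-5 - 4)*(-5))))² = (20 - √((-5 - 4)*(-5)))² = (20 - √(-9*(-5)))² = (20 - √45)² = (20 - 3*√5)²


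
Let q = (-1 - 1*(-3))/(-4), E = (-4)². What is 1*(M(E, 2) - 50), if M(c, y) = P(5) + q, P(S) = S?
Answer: -91/2 ≈ -45.500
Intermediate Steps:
E = 16
q = -½ (q = (-1 + 3)*(-¼) = 2*(-¼) = -½ ≈ -0.50000)
M(c, y) = 9/2 (M(c, y) = 5 - ½ = 9/2)
1*(M(E, 2) - 50) = 1*(9/2 - 50) = 1*(-91/2) = -91/2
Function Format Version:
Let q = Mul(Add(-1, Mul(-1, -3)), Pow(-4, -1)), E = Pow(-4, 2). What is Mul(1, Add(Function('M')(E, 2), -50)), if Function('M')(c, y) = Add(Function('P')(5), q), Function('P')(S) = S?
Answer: Rational(-91, 2) ≈ -45.500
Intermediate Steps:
E = 16
q = Rational(-1, 2) (q = Mul(Add(-1, 3), Rational(-1, 4)) = Mul(2, Rational(-1, 4)) = Rational(-1, 2) ≈ -0.50000)
Function('M')(c, y) = Rational(9, 2) (Function('M')(c, y) = Add(5, Rational(-1, 2)) = Rational(9, 2))
Mul(1, Add(Function('M')(E, 2), -50)) = Mul(1, Add(Rational(9, 2), -50)) = Mul(1, Rational(-91, 2)) = Rational(-91, 2)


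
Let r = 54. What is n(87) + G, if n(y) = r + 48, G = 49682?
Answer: 49784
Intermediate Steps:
n(y) = 102 (n(y) = 54 + 48 = 102)
n(87) + G = 102 + 49682 = 49784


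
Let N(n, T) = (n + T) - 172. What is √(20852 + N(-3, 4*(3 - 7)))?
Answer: √20661 ≈ 143.74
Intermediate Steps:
N(n, T) = -172 + T + n (N(n, T) = (T + n) - 172 = -172 + T + n)
√(20852 + N(-3, 4*(3 - 7))) = √(20852 + (-172 + 4*(3 - 7) - 3)) = √(20852 + (-172 + 4*(-4) - 3)) = √(20852 + (-172 - 16 - 3)) = √(20852 - 191) = √20661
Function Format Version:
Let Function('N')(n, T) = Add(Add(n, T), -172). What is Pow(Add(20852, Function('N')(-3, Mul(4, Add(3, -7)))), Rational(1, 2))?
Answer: Pow(20661, Rational(1, 2)) ≈ 143.74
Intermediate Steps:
Function('N')(n, T) = Add(-172, T, n) (Function('N')(n, T) = Add(Add(T, n), -172) = Add(-172, T, n))
Pow(Add(20852, Function('N')(-3, Mul(4, Add(3, -7)))), Rational(1, 2)) = Pow(Add(20852, Add(-172, Mul(4, Add(3, -7)), -3)), Rational(1, 2)) = Pow(Add(20852, Add(-172, Mul(4, -4), -3)), Rational(1, 2)) = Pow(Add(20852, Add(-172, -16, -3)), Rational(1, 2)) = Pow(Add(20852, -191), Rational(1, 2)) = Pow(20661, Rational(1, 2))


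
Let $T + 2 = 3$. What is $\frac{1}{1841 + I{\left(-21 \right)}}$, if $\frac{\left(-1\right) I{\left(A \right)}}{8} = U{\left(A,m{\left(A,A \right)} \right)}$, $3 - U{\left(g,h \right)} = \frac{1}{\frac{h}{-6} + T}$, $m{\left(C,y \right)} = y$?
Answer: $\frac{9}{16369} \approx 0.00054982$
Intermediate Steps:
$T = 1$ ($T = -2 + 3 = 1$)
$U{\left(g,h \right)} = 3 - \frac{1}{1 - \frac{h}{6}}$ ($U{\left(g,h \right)} = 3 - \frac{1}{\frac{h}{-6} + 1} = 3 - \frac{1}{h \left(- \frac{1}{6}\right) + 1} = 3 - \frac{1}{- \frac{h}{6} + 1} = 3 - \frac{1}{1 - \frac{h}{6}}$)
$I{\left(A \right)} = - \frac{24 \left(-4 + A\right)}{-6 + A}$ ($I{\left(A \right)} = - 8 \frac{3 \left(-4 + A\right)}{-6 + A} = - \frac{24 \left(-4 + A\right)}{-6 + A}$)
$\frac{1}{1841 + I{\left(-21 \right)}} = \frac{1}{1841 + \frac{24 \left(4 - -21\right)}{-6 - 21}} = \frac{1}{1841 + \frac{24 \left(4 + 21\right)}{-27}} = \frac{1}{1841 + 24 \left(- \frac{1}{27}\right) 25} = \frac{1}{1841 - \frac{200}{9}} = \frac{1}{\frac{16369}{9}} = \frac{9}{16369}$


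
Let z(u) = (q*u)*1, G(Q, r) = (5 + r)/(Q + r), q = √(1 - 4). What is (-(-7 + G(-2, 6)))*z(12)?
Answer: 51*I*√3 ≈ 88.335*I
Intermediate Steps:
q = I*√3 (q = √(-3) = I*√3 ≈ 1.732*I)
G(Q, r) = (5 + r)/(Q + r)
z(u) = I*u*√3 (z(u) = ((I*√3)*u)*1 = (I*u*√3)*1 = I*u*√3)
(-(-7 + G(-2, 6)))*z(12) = (-(-7 + (5 + 6)/(-2 + 6)))*(I*12*√3) = (-(-7 + 11/4))*(12*I*√3) = (-1*(-17/4))*(12*I*√3) = 17*(12*I*√3)/4 = 51*I*√3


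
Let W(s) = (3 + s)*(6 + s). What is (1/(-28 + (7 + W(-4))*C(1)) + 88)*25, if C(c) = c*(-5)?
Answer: 116575/53 ≈ 2199.5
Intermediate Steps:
C(c) = -5*c
(1/(-28 + (7 + W(-4))*C(1)) + 88)*25 = (1/(-28 + (7 + (18 + (-4)² + 9*(-4)))*(-5*1)) + 88)*25 = (1/(-28 + (7 + (18 + 16 - 36))*(-5)) + 88)*25 = (1/(-28 + (7 - 2)*(-5)) + 88)*25 = (1/(-28 + 5*(-5)) + 88)*25 = (1/(-28 - 25) + 88)*25 = (1/(-53) + 88)*25 = (-1/53 + 88)*25 = (4663/53)*25 = 116575/53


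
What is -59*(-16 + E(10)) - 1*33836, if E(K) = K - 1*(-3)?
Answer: -33659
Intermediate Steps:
E(K) = 3 + K (E(K) = K + 3 = 3 + K)
-59*(-16 + E(10)) - 1*33836 = -59*(-16 + (3 + 10)) - 1*33836 = -59*(-16 + 13) - 33836 = -59*(-3) - 33836 = 177 - 33836 = -33659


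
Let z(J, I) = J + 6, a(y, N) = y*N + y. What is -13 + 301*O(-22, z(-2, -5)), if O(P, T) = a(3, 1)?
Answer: 1793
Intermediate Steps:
a(y, N) = y + N*y (a(y, N) = N*y + y = y + N*y)
z(J, I) = 6 + J
O(P, T) = 6 (O(P, T) = 3*(1 + 1) = 3*2 = 6)
-13 + 301*O(-22, z(-2, -5)) = -13 + 301*6 = -13 + 1806 = 1793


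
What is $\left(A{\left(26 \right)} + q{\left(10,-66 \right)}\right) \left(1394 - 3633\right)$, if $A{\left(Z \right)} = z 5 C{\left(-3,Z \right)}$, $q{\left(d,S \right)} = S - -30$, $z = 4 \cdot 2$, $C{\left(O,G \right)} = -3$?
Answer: $349284$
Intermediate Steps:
$z = 8$
$q{\left(d,S \right)} = 30 + S$ ($q{\left(d,S \right)} = S + 30 = 30 + S$)
$A{\left(Z \right)} = -120$ ($A{\left(Z \right)} = 8 \cdot 5 \left(-3\right) = 40 \left(-3\right) = -120$)
$\left(A{\left(26 \right)} + q{\left(10,-66 \right)}\right) \left(1394 - 3633\right) = \left(-120 + \left(30 - 66\right)\right) \left(1394 - 3633\right) = \left(-120 - 36\right) \left(-2239\right) = \left(-156\right) \left(-2239\right) = 349284$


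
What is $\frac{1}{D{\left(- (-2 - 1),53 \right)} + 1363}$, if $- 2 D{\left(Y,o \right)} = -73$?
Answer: $\frac{2}{2799} \approx 0.00071454$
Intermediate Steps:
$D{\left(Y,o \right)} = \frac{73}{2}$ ($D{\left(Y,o \right)} = \left(- \frac{1}{2}\right) \left(-73\right) = \frac{73}{2}$)
$\frac{1}{D{\left(- (-2 - 1),53 \right)} + 1363} = \frac{1}{\frac{73}{2} + 1363} = \frac{1}{\frac{2799}{2}} = \frac{2}{2799}$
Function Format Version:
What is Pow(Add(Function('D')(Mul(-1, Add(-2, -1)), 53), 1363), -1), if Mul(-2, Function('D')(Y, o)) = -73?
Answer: Rational(2, 2799) ≈ 0.00071454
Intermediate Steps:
Function('D')(Y, o) = Rational(73, 2) (Function('D')(Y, o) = Mul(Rational(-1, 2), -73) = Rational(73, 2))
Pow(Add(Function('D')(Mul(-1, Add(-2, -1)), 53), 1363), -1) = Pow(Add(Rational(73, 2), 1363), -1) = Pow(Rational(2799, 2), -1) = Rational(2, 2799)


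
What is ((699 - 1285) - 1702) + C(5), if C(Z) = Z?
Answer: -2283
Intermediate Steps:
((699 - 1285) - 1702) + C(5) = ((699 - 1285) - 1702) + 5 = (-586 - 1702) + 5 = -2288 + 5 = -2283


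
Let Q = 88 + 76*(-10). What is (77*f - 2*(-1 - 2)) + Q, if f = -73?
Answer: -6287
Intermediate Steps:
Q = -672 (Q = 88 - 760 = -672)
(77*f - 2*(-1 - 2)) + Q = (77*(-73) - 2*(-1 - 2)) - 672 = (-5621 - 2*(-3)) - 672 = (-5621 + 6) - 672 = -5615 - 672 = -6287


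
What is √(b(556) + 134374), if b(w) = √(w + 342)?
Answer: √(134374 + √898) ≈ 366.61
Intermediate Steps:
b(w) = √(342 + w)
√(b(556) + 134374) = √(√(342 + 556) + 134374) = √(√898 + 134374) = √(134374 + √898)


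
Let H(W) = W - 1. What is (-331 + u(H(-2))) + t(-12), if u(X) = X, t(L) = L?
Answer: -346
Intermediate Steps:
H(W) = -1 + W
(-331 + u(H(-2))) + t(-12) = (-331 + (-1 - 2)) - 12 = (-331 - 3) - 12 = -334 - 12 = -346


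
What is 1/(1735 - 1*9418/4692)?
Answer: 138/239153 ≈ 0.00057704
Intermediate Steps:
1/(1735 - 1*9418/4692) = 1/(1735 - 9418*1/4692) = 1/(1735 - 277/138) = 1/(239153/138) = 138/239153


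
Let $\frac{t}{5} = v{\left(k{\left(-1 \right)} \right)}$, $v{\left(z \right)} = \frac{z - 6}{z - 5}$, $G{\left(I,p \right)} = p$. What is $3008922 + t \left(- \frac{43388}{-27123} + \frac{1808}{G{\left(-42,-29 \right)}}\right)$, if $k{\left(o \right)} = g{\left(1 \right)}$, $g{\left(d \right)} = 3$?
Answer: $\frac{788786799928}{262189} \approx 3.0085 \cdot 10^{6}$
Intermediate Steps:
$k{\left(o \right)} = 3$
$v{\left(z \right)} = \frac{-6 + z}{-5 + z}$
$t = \frac{15}{2}$ ($t = 5 \frac{-6 + 3}{-5 + 3} = 5 \frac{1}{-2} \left(-3\right) = 5 \left(\left(- \frac{1}{2}\right) \left(-3\right)\right) = 5 \cdot \frac{3}{2} = \frac{15}{2} \approx 7.5$)
$3008922 + t \left(- \frac{43388}{-27123} + \frac{1808}{G{\left(-42,-29 \right)}}\right) = 3008922 + \frac{15 \left(- \frac{43388}{-27123} + \frac{1808}{-29}\right)}{2} = 3008922 + \frac{15 \left(\left(-43388\right) \left(- \frac{1}{27123}\right) + 1808 \left(- \frac{1}{29}\right)\right)}{2} = 3008922 + \frac{15 \left(\frac{43388}{27123} - \frac{1808}{29}\right)}{2} = 3008922 + \frac{15}{2} \left(- \frac{47780132}{786567}\right) = 3008922 - \frac{119450330}{262189} = \frac{788786799928}{262189}$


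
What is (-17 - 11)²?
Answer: 784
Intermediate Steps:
(-17 - 11)² = (-28)² = 784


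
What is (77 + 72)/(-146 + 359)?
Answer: 149/213 ≈ 0.69953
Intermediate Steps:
(77 + 72)/(-146 + 359) = 149/213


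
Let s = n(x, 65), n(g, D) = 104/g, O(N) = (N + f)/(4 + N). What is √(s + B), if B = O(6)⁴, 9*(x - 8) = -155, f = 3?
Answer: 3*I*√81297919/8300 ≈ 3.259*I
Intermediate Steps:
x = -83/9 (x = 8 + (⅑)*(-155) = 8 - 155/9 = -83/9 ≈ -9.2222)
O(N) = (3 + N)/(4 + N) (O(N) = (N + 3)/(4 + N) = (3 + N)/(4 + N))
s = -936/83 (s = 104/(-83/9) = 104*(-9/83) = -936/83 ≈ -11.277)
B = 6561/10000 (B = ((3 + 6)/(4 + 6))⁴ = (9/10)⁴ = 6561/10000 ≈ 0.65610)
√(s + B) = √(-936/83 + 6561/10000) = √(-8815437/830000) = 3*I*√81297919/8300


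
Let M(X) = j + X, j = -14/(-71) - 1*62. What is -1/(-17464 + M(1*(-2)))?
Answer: 71/1244474 ≈ 5.7052e-5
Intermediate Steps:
j = -4388/71 (j = -14*(-1/71) - 62 = 14/71 - 62 = -4388/71 ≈ -61.803)
M(X) = -4388/71 + X
-1/(-17464 + M(1*(-2))) = -1/(-17464 + (-4388/71 + 1*(-2))) = -1/(-17464 + (-4388/71 - 2)) = -1/(-17464 - 4530/71) = -1/(-1244474/71) = -1*(-71/1244474) = 71/1244474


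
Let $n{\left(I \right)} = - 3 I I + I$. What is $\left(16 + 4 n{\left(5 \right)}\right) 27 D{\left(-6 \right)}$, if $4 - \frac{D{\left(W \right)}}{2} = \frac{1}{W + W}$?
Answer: $-58212$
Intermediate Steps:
$n{\left(I \right)} = I - 3 I^{2}$ ($n{\left(I \right)} = - 3 I^{2} + I = I - 3 I^{2}$)
$D{\left(W \right)} = 8 - \frac{1}{W}$ ($D{\left(W \right)} = 8 - \frac{2}{W + W} = 8 - \frac{2}{2 W} = 8 - 2 \frac{1}{2 W} = 8 - \frac{1}{W}$)
$\left(16 + 4 n{\left(5 \right)}\right) 27 D{\left(-6 \right)} = \left(16 + 4 \cdot 5 \left(1 - 15\right)\right) 27 \left(8 - \frac{1}{-6}\right) = \left(16 + 4 \cdot 5 \left(1 - 15\right)\right) 27 \left(8 - - \frac{1}{6}\right) = \left(16 + 4 \cdot 5 \left(-14\right)\right) 27 \left(8 + \frac{1}{6}\right) = \left(16 + 4 \left(-70\right)\right) 27 \cdot \frac{49}{6} = \left(16 - 280\right) 27 \cdot \frac{49}{6} = \left(-264\right) 27 \cdot \frac{49}{6} = \left(-7128\right) \frac{49}{6} = -58212$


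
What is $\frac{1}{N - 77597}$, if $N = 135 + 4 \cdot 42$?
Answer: $- \frac{1}{77294} \approx -1.2938 \cdot 10^{-5}$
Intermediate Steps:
$N = 303$ ($N = 135 + 168 = 303$)
$\frac{1}{N - 77597} = \frac{1}{303 - 77597} = \frac{1}{-77294} = - \frac{1}{77294}$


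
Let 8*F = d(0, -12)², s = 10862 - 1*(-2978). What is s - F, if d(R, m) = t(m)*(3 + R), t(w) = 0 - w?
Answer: 13678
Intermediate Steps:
t(w) = -w
d(R, m) = -m*(3 + R) (d(R, m) = (-m)*(3 + R) = -m*(3 + R))
s = 13840 (s = 10862 + 2978 = 13840)
F = 162 (F = (-1*(-12)*(3 + 0))²/8 = (-1*(-12)*3)²/8 = (⅛)*36² = (⅛)*1296 = 162)
s - F = 13840 - 1*162 = 13840 - 162 = 13678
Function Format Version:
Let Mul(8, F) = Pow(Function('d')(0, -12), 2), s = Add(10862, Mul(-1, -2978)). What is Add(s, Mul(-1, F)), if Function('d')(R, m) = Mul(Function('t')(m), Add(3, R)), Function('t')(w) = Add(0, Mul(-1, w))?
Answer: 13678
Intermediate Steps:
Function('t')(w) = Mul(-1, w)
Function('d')(R, m) = Mul(-1, m, Add(3, R)) (Function('d')(R, m) = Mul(Mul(-1, m), Add(3, R)) = Mul(-1, m, Add(3, R)))
s = 13840 (s = Add(10862, 2978) = 13840)
F = 162 (F = Mul(Rational(1, 8), Pow(Mul(-1, -12, Add(3, 0)), 2)) = Mul(Rational(1, 8), Pow(Mul(-1, -12, 3), 2)) = Mul(Rational(1, 8), Pow(36, 2)) = Mul(Rational(1, 8), 1296) = 162)
Add(s, Mul(-1, F)) = Add(13840, Mul(-1, 162)) = Add(13840, -162) = 13678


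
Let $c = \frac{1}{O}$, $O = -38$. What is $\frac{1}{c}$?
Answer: $-38$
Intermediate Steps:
$c = - \frac{1}{38}$ ($c = \frac{1}{-38} = - \frac{1}{38} \approx -0.026316$)
$\frac{1}{c} = \frac{1}{- \frac{1}{38}} = -38$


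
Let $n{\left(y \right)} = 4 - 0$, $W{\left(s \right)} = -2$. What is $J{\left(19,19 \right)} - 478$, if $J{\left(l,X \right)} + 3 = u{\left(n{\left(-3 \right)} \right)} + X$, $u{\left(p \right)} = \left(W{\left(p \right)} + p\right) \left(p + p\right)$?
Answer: $-446$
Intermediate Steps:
$n{\left(y \right)} = 4$ ($n{\left(y \right)} = 4 + 0 = 4$)
$u{\left(p \right)} = 2 p \left(-2 + p\right)$ ($u{\left(p \right)} = \left(-2 + p\right) \left(p + p\right) = \left(-2 + p\right) 2 p = 2 p \left(-2 + p\right)$)
$J{\left(l,X \right)} = 13 + X$ ($J{\left(l,X \right)} = -3 + \left(2 \cdot 4 \left(-2 + 4\right) + X\right) = -3 + \left(2 \cdot 4 \cdot 2 + X\right) = -3 + \left(16 + X\right) = 13 + X$)
$J{\left(19,19 \right)} - 478 = \left(13 + 19\right) - 478 = 32 - 478 = -446$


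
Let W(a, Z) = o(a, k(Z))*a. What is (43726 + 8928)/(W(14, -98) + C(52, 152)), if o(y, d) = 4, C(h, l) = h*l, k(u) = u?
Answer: 26327/3980 ≈ 6.6148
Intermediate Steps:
W(a, Z) = 4*a
(43726 + 8928)/(W(14, -98) + C(52, 152)) = (43726 + 8928)/(4*14 + 52*152) = 52654/(56 + 7904) = 52654/7960 = 52654*(1/7960) = 26327/3980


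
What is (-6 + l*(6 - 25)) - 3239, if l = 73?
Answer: -4632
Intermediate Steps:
(-6 + l*(6 - 25)) - 3239 = (-6 + 73*(6 - 25)) - 3239 = (-6 + 73*(-19)) - 3239 = (-6 - 1387) - 3239 = -1393 - 3239 = -4632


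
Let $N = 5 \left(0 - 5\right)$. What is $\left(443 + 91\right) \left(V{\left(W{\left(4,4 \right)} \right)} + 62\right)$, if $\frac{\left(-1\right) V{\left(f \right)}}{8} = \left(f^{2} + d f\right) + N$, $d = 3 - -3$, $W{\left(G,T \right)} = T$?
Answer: $-30972$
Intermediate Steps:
$N = -25$ ($N = 5 \left(-5\right) = -25$)
$d = 6$ ($d = 3 + 3 = 6$)
$V{\left(f \right)} = 200 - 48 f - 8 f^{2}$ ($V{\left(f \right)} = - 8 \left(\left(f^{2} + 6 f\right) - 25\right) = - 8 \left(-25 + f^{2} + 6 f\right) = 200 - 48 f - 8 f^{2}$)
$\left(443 + 91\right) \left(V{\left(W{\left(4,4 \right)} \right)} + 62\right) = \left(443 + 91\right) \left(\left(200 - 192 - 8 \cdot 4^{2}\right) + 62\right) = 534 \left(\left(200 - 192 - 128\right) + 62\right) = 534 \left(-120 + 62\right) = 534 \left(-58\right) = -30972$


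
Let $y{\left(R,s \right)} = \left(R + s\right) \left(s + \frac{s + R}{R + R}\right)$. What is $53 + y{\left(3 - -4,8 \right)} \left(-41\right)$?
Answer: $- \frac{77363}{14} \approx -5525.9$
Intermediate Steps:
$y{\left(R,s \right)} = \left(R + s\right) \left(s + \frac{R + s}{2 R}\right)$
$53 + y{\left(3 - -4,8 \right)} \left(-41\right) = 53 + \left(8 + 8^{2} + \frac{3 - -4}{2} + \left(3 - -4\right) 8 + \frac{8^{2}}{2 \left(3 - -4\right)}\right) \left(-41\right) = 53 + \left(8 + 64 + \frac{3 + 4}{2} + \left(3 + 4\right) 8 + \frac{1}{2} \frac{1}{3 + 4} \cdot 64\right) \left(-41\right) = 53 + \left(8 + 64 + \frac{1}{2} \cdot 7 + 7 \cdot 8 + \frac{1}{2} \cdot \frac{1}{7} \cdot 64\right) \left(-41\right) = 53 + \left(8 + 64 + \frac{7}{2} + 56 + \frac{1}{2} \cdot \frac{1}{7} \cdot 64\right) \left(-41\right) = 53 + \left(8 + 64 + \frac{7}{2} + 56 + \frac{32}{7}\right) \left(-41\right) = 53 + \frac{1905}{14} \left(-41\right) = 53 - \frac{78105}{14} = - \frac{77363}{14}$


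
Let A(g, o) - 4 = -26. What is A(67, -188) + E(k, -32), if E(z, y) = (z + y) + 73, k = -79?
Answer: -60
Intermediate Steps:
E(z, y) = 73 + y + z (E(z, y) = (y + z) + 73 = 73 + y + z)
A(g, o) = -22 (A(g, o) = 4 - 26 = -22)
A(67, -188) + E(k, -32) = -22 + (73 - 32 - 79) = -22 - 38 = -60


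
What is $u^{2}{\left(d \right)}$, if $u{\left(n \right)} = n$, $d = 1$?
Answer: $1$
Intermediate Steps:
$u^{2}{\left(d \right)} = 1^{2} = 1$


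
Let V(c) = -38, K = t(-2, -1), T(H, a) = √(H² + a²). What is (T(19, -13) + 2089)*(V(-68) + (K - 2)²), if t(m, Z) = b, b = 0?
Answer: -71026 - 34*√530 ≈ -71809.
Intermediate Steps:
t(m, Z) = 0
K = 0
(T(19, -13) + 2089)*(V(-68) + (K - 2)²) = (√(19² + (-13)²) + 2089)*(-38 + (0 - 2)²) = (√(361 + 169) + 2089)*(-38 + (-2)²) = (√530 + 2089)*(-38 + 4) = (2089 + √530)*(-34) = -71026 - 34*√530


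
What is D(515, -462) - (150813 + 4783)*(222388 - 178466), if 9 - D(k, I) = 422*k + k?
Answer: -6834305348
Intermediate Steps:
D(k, I) = 9 - 423*k (D(k, I) = 9 - (422*k + k) = 9 - 423*k)
D(515, -462) - (150813 + 4783)*(222388 - 178466) = (9 - 423*515) - (150813 + 4783)*(222388 - 178466) = (9 - 217845) - 155596*43922 = -217836 - 1*6834087512 = -217836 - 6834087512 = -6834305348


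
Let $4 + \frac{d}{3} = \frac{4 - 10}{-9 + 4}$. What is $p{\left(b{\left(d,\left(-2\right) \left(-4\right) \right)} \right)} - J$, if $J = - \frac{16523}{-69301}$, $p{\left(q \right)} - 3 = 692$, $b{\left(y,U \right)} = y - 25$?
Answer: $\frac{48147672}{69301} \approx 694.76$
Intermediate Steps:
$d = - \frac{42}{5}$ ($d = -12 + 3 \frac{4 - 10}{-9 + 4} = -12 + 3 \left(- \frac{6}{-5}\right) = -12 + 3 \left(\left(-6\right) \left(- \frac{1}{5}\right)\right) = -12 + 3 \cdot \frac{6}{5} = -12 + \frac{18}{5} = - \frac{42}{5} \approx -8.4$)
$b{\left(y,U \right)} = -25 + y$
$p{\left(q \right)} = 695$ ($p{\left(q \right)} = 3 + 692 = 695$)
$J = \frac{16523}{69301}$ ($J = \left(-16523\right) \left(- \frac{1}{69301}\right) = \frac{16523}{69301} \approx 0.23842$)
$p{\left(b{\left(d,\left(-2\right) \left(-4\right) \right)} \right)} - J = 695 - \frac{16523}{69301} = \frac{48147672}{69301}$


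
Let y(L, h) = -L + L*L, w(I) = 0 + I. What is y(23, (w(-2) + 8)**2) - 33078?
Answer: -32572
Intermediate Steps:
w(I) = I
y(L, h) = L**2 - L (y(L, h) = -L + L**2 = L**2 - L)
y(23, (w(-2) + 8)**2) - 33078 = 23*(-1 + 23) - 33078 = 23*22 - 33078 = 506 - 33078 = -32572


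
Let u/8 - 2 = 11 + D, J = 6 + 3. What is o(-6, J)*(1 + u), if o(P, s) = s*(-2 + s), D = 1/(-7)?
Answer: 6543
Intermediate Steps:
D = -⅐ ≈ -0.14286
J = 9
u = 720/7 (u = 16 + 8*(11 - ⅐) = 16 + 8*(76/7) = 16 + 608/7 = 720/7 ≈ 102.86)
o(-6, J)*(1 + u) = (9*(-2 + 9))*(1 + 720/7) = (9*7)*(727/7) = 63*(727/7) = 6543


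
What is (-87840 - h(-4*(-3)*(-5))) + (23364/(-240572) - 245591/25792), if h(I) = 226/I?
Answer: -2044008173297911/23268123840 ≈ -87846.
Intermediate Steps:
(-87840 - h(-4*(-3)*(-5))) + (23364/(-240572) - 245591/25792) = (-87840 - 226/(-4*(-3)*(-5))) + (23364/(-240572) - 245591/25792) = (-87840 - 226/(12*(-5))) + (23364*(-1/240572) - 245591*1/25792) = (-87840 - 226/(-60)) + (-5841/60143 - 245591/25792) = (-87840 - 226*(-1)/60) - 14921230585/1551208256 = (-87840 - 1*(-113/30)) - 14921230585/1551208256 = (-87840 + 113/30) - 14921230585/1551208256 = -2635087/30 - 14921230585/1551208256 = -2044008173297911/23268123840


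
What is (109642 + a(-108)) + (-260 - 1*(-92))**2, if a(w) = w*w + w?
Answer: 149422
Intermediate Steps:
a(w) = w + w**2 (a(w) = w**2 + w = w + w**2)
(109642 + a(-108)) + (-260 - 1*(-92))**2 = (109642 - 108*(1 - 108)) + (-260 - 1*(-92))**2 = (109642 - 108*(-107)) + (-260 + 92)**2 = (109642 + 11556) + (-168)**2 = 121198 + 28224 = 149422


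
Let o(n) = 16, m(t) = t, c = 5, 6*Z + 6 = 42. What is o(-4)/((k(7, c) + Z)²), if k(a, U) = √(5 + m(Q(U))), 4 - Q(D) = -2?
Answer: 16/(6 + √11)² ≈ 0.18433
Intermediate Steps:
Z = 6 (Z = -1 + (⅙)*42 = -1 + 7 = 6)
Q(D) = 6 (Q(D) = 4 - 1*(-2) = 4 + 2 = 6)
k(a, U) = √11 (k(a, U) = √(5 + 6) = √11)
o(-4)/((k(7, c) + Z)²) = 16/((√11 + 6)²) = 16/((6 + √11)²) = 16/(6 + √11)²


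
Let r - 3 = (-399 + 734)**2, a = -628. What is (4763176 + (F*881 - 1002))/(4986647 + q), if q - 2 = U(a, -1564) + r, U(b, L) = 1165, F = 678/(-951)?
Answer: 251568342/269452219 ≈ 0.93363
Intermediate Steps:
F = -226/317 (F = 678*(-1/951) = -226/317 ≈ -0.71293)
r = 112228 (r = 3 + (-399 + 734)**2 = 3 + 335**2 = 3 + 112225 = 112228)
q = 113395 (q = 2 + (1165 + 112228) = 2 + 113393 = 113395)
(4763176 + (F*881 - 1002))/(4986647 + q) = (4763176 + (-226/317*881 - 1002))/(4986647 + 113395) = (4763176 + (-199106/317 - 1002))/5100042 = (4763176 - 516740/317)*(1/5100042) = (1509410052/317)*(1/5100042) = 251568342/269452219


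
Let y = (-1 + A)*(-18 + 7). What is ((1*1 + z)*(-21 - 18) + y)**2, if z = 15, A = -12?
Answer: 231361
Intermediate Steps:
y = 143 (y = (-1 - 12)*(-18 + 7) = -13*(-11) = 143)
((1*1 + z)*(-21 - 18) + y)**2 = ((1*1 + 15)*(-21 - 18) + 143)**2 = ((1 + 15)*(-39) + 143)**2 = (16*(-39) + 143)**2 = (-624 + 143)**2 = (-481)**2 = 231361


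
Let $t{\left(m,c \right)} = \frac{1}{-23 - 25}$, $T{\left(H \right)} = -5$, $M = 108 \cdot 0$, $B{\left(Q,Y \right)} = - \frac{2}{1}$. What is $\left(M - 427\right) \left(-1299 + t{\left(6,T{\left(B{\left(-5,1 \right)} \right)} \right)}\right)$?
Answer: $\frac{26624731}{48} \approx 5.5468 \cdot 10^{5}$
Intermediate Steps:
$B{\left(Q,Y \right)} = -2$ ($B{\left(Q,Y \right)} = \left(-2\right) 1 = -2$)
$M = 0$
$t{\left(m,c \right)} = - \frac{1}{48}$ ($t{\left(m,c \right)} = \frac{1}{-48} = - \frac{1}{48}$)
$\left(M - 427\right) \left(-1299 + t{\left(6,T{\left(B{\left(-5,1 \right)} \right)} \right)}\right) = \left(0 - 427\right) \left(-1299 - \frac{1}{48}\right) = \left(-427\right) \left(- \frac{62353}{48}\right) = \frac{26624731}{48}$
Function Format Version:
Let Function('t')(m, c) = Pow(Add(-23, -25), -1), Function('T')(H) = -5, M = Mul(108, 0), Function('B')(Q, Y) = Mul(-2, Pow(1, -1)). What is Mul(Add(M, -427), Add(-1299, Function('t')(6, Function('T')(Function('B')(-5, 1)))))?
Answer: Rational(26624731, 48) ≈ 5.5468e+5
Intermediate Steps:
Function('B')(Q, Y) = -2 (Function('B')(Q, Y) = Mul(-2, 1) = -2)
M = 0
Function('t')(m, c) = Rational(-1, 48) (Function('t')(m, c) = Pow(-48, -1) = Rational(-1, 48))
Mul(Add(M, -427), Add(-1299, Function('t')(6, Function('T')(Function('B')(-5, 1))))) = Mul(Add(0, -427), Add(-1299, Rational(-1, 48))) = Mul(-427, Rational(-62353, 48)) = Rational(26624731, 48)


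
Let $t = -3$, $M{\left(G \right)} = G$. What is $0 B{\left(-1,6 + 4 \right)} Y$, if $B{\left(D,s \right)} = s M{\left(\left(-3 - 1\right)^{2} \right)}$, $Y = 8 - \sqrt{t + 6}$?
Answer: $0$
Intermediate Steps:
$Y = 8 - \sqrt{3}$ ($Y = 8 - \sqrt{-3 + 6} = 8 - \sqrt{3} \approx 6.268$)
$B{\left(D,s \right)} = 16 s$ ($B{\left(D,s \right)} = s \left(-3 - 1\right)^{2} = s \left(-4\right)^{2} = s 16 = 16 s$)
$0 B{\left(-1,6 + 4 \right)} Y = 0 \cdot 16 \left(6 + 4\right) \left(8 - \sqrt{3}\right) = 0 \cdot 16 \cdot 10 \left(8 - \sqrt{3}\right) = 0 \cdot 160 \left(8 - \sqrt{3}\right) = 0 \left(8 - \sqrt{3}\right) = 0$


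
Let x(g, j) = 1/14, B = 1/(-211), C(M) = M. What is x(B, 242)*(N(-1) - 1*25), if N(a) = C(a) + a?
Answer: -27/14 ≈ -1.9286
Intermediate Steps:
B = -1/211 ≈ -0.0047393
N(a) = 2*a (N(a) = a + a = 2*a)
x(g, j) = 1/14
x(B, 242)*(N(-1) - 1*25) = (2*(-1) - 1*25)/14 = (-2 - 25)/14 = (1/14)*(-27) = -27/14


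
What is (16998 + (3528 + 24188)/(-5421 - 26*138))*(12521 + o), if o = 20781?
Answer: 392213705564/693 ≈ 5.6596e+8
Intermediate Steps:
(16998 + (3528 + 24188)/(-5421 - 26*138))*(12521 + o) = (16998 + (3528 + 24188)/(-5421 - 26*138))*(12521 + 20781) = (16998 + 27716/(-5421 - 3588))*33302 = (16998 + 27716/(-9009))*33302 = (16998 + 27716*(-1/9009))*33302 = (16998 - 2132/693)*33302 = (11777482/693)*33302 = 392213705564/693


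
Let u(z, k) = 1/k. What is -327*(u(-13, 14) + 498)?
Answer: -2280171/14 ≈ -1.6287e+5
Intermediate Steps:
-327*(u(-13, 14) + 498) = -327*(1/14 + 498) = -327*6973/14 = -2280171/14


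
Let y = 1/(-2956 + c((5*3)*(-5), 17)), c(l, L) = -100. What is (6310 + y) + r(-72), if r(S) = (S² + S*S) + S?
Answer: 50747935/3056 ≈ 16606.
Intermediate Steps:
r(S) = S + 2*S² (r(S) = (S² + S²) + S = 2*S² + S = S + 2*S²)
y = -1/3056 (y = 1/(-2956 - 100) = 1/(-3056) = -1/3056 ≈ -0.00032723)
(6310 + y) + r(-72) = (6310 - 1/3056) - 72*(1 + 2*(-72)) = 19283359/3056 - 72*(1 - 144) = 19283359/3056 - 72*(-143) = 19283359/3056 + 10296 = 50747935/3056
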